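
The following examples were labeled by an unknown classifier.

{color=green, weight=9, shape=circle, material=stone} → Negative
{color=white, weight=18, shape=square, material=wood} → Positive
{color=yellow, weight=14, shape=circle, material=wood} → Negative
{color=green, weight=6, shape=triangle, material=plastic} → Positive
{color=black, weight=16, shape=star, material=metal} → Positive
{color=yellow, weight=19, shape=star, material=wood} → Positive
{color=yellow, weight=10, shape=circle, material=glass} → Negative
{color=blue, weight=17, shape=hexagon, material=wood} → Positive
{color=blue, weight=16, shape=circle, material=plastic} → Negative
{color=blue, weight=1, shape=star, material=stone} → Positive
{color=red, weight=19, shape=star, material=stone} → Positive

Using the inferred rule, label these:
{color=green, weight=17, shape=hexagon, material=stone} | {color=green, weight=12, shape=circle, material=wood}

Positive, Negative

The classifier is using: shape is not circle.
Positive: {color=green, weight=17, shape=hexagon, material=stone}, since shape is hexagon.
Negative: {color=green, weight=12, shape=circle, material=wood}, since shape is circle.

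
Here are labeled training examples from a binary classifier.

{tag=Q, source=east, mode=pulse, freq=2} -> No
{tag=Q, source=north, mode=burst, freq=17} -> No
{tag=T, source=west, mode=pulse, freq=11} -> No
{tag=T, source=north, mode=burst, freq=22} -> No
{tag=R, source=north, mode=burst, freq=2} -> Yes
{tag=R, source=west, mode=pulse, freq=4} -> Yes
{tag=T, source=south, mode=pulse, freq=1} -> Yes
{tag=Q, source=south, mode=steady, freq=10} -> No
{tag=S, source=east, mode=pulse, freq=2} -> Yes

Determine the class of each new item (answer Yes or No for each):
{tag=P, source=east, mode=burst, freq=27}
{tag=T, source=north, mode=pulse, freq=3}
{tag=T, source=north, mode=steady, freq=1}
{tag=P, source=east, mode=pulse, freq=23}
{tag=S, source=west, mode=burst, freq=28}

The common property of the 'Yes' items is: tag is not Q AND freq ≤ 4. No 'No' item has it.
{tag=P, source=east, mode=burst, freq=27} → tag is P, freq = 27 → No. {tag=T, source=north, mode=pulse, freq=3} → tag is T, freq = 3 → Yes. {tag=T, source=north, mode=steady, freq=1} → tag is T, freq = 1 → Yes. {tag=P, source=east, mode=pulse, freq=23} → tag is P, freq = 23 → No. {tag=S, source=west, mode=burst, freq=28} → tag is S, freq = 28 → No.

No, Yes, Yes, No, No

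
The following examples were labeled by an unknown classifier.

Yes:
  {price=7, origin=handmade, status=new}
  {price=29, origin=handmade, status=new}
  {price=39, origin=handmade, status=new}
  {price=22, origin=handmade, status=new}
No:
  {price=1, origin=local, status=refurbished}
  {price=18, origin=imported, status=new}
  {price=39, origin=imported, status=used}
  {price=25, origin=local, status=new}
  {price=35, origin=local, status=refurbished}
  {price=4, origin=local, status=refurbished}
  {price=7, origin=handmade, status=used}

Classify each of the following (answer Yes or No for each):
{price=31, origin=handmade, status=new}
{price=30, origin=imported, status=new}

Yes, No

A rule that fits every label: origin is handmade AND status is new — true of each 'Yes' example, false of each 'No' one.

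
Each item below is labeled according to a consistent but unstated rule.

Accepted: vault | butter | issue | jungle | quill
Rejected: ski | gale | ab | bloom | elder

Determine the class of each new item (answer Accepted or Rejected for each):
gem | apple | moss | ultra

Rejected, Rejected, Rejected, Accepted

One predicate separates the groups cleanly: contains 'u'.
gem → no 'u' → Rejected. apple → no 'u' → Rejected. moss → no 'u' → Rejected. ultra → has 'u' → Accepted.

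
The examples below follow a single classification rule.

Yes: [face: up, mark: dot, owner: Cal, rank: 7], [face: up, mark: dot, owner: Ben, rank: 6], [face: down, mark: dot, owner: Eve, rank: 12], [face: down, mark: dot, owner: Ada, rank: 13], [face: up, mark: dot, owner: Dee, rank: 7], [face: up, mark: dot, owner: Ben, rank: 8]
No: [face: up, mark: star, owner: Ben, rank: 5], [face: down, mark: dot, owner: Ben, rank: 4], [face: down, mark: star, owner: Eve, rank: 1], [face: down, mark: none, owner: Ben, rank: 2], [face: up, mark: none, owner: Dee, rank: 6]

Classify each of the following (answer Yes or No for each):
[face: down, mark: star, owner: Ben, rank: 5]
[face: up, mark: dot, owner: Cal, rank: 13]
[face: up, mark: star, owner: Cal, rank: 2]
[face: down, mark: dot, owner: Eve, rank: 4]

No, Yes, No, No

One predicate separates the groups cleanly: mark is dot AND rank ≥ 5.
[face: down, mark: star, owner: Ben, rank: 5]: mark is star, rank = 5 — lacks this property, so No.
[face: up, mark: dot, owner: Cal, rank: 13]: mark is dot, rank = 13 — satisfies this, so Yes.
[face: up, mark: star, owner: Cal, rank: 2]: mark is star, rank = 2 — lacks this property, so No.
[face: down, mark: dot, owner: Eve, rank: 4]: mark is dot, rank = 4 — lacks this property, so No.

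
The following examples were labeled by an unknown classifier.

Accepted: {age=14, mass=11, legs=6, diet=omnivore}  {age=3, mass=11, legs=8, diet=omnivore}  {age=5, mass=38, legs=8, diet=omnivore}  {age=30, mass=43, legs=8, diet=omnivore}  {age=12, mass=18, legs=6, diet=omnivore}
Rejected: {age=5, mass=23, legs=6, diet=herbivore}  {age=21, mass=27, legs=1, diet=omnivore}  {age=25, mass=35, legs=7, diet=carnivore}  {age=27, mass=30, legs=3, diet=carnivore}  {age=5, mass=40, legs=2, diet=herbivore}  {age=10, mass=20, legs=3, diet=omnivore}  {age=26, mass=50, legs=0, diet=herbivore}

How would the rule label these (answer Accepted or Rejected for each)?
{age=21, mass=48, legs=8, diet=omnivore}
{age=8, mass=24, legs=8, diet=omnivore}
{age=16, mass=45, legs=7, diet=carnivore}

Accepted, Accepted, Rejected

One predicate separates the groups cleanly: diet is omnivore AND legs ≥ 6.
{age=21, mass=48, legs=8, diet=omnivore}: diet is omnivore, legs = 8, qualifies → Accepted.
{age=8, mass=24, legs=8, diet=omnivore}: diet is omnivore, legs = 8, qualifies → Accepted.
{age=16, mass=45, legs=7, diet=carnivore}: diet is carnivore, legs = 7, does not satisfy this → Rejected.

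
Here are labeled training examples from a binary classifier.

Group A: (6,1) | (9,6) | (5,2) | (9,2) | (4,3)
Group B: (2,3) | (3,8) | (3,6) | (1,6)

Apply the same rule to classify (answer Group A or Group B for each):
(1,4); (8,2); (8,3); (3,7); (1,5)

Group B, Group A, Group A, Group B, Group B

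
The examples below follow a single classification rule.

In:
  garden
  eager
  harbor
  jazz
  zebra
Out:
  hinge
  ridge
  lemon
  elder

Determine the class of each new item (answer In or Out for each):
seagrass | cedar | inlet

In, In, Out

The classifier is using: contains 'a'.
seagrass → has 'a' → In. cedar → has 'a' → In. inlet → no 'a' → Out.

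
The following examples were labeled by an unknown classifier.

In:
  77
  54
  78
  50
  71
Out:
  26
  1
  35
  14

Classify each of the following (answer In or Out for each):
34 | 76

Every 'In' example satisfies: at least 50. None of the 'Out' examples do.
34: 34 < 50 — does not satisfy this, so Out. 76: 76 ≥ 50 — checks out, so In.

Out, In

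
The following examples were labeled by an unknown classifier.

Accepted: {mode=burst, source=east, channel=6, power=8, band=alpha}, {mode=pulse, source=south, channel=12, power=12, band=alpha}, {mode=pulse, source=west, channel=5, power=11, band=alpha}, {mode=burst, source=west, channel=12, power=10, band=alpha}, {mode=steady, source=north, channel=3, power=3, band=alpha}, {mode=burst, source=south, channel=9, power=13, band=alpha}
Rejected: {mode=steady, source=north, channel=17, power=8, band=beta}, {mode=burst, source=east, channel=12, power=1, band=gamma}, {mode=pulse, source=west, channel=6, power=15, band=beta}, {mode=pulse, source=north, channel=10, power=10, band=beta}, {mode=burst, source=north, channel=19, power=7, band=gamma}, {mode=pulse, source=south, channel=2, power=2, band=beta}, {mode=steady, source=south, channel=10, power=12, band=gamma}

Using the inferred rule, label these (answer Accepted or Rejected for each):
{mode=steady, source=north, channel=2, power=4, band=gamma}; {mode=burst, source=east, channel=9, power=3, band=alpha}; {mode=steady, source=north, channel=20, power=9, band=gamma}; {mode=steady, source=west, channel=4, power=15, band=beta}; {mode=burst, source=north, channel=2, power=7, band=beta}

Rejected, Accepted, Rejected, Rejected, Rejected

All 'Accepted' examples share one property — band is alpha — and every 'Rejected' example lacks it.
{mode=steady, source=north, channel=2, power=4, band=gamma}: band is gamma — does not pass, so Rejected. {mode=burst, source=east, channel=9, power=3, band=alpha}: band is alpha — satisfies this, so Accepted. {mode=steady, source=north, channel=20, power=9, band=gamma}: band is gamma — does not pass, so Rejected. {mode=steady, source=west, channel=4, power=15, band=beta}: band is beta — does not pass, so Rejected. {mode=burst, source=north, channel=2, power=7, band=beta}: band is beta — does not pass, so Rejected.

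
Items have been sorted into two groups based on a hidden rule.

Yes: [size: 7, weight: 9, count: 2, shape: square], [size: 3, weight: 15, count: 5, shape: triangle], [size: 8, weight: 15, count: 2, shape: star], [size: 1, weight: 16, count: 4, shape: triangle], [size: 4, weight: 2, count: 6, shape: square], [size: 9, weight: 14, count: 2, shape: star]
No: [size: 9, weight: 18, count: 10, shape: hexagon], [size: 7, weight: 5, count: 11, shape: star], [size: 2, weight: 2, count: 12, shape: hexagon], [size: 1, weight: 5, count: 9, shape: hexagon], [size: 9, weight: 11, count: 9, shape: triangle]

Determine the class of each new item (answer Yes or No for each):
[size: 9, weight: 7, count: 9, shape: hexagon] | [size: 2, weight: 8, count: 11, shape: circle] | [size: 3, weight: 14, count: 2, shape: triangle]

No, No, Yes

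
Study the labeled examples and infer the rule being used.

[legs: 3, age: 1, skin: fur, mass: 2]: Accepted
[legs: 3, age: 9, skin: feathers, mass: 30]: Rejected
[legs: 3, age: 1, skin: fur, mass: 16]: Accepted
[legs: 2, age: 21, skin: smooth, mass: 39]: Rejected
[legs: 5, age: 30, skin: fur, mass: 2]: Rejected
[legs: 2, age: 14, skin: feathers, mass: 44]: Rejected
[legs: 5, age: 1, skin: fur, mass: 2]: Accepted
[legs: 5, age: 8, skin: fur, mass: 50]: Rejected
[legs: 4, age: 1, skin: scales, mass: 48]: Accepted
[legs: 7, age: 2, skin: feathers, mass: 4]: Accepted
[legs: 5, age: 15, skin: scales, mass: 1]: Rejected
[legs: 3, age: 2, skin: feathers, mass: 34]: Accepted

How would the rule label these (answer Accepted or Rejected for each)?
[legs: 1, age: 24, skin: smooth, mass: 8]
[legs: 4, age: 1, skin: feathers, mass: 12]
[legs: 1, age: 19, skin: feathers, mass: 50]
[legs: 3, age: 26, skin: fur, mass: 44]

Rejected, Accepted, Rejected, Rejected

Rule: age ≤ 2. This holds for each 'Accepted' example and fails for each 'Rejected' one.
[legs: 1, age: 24, skin: smooth, mass: 8]: Rejected (age = 24). [legs: 4, age: 1, skin: feathers, mass: 12]: Accepted (age = 1). [legs: 1, age: 19, skin: feathers, mass: 50]: Rejected (age = 19). [legs: 3, age: 26, skin: fur, mass: 44]: Rejected (age = 26).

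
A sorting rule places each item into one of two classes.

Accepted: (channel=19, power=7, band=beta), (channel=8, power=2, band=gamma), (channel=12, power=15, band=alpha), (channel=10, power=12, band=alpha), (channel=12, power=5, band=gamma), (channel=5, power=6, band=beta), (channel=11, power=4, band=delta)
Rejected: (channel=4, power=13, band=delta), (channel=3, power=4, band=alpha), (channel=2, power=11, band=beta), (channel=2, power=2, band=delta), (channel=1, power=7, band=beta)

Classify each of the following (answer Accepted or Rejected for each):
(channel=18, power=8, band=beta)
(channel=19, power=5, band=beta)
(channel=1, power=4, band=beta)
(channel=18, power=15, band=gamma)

'Accepted' ⟺ channel ≥ 5.
(channel=18, power=8, band=beta) → channel = 18 → Accepted. (channel=19, power=5, band=beta) → channel = 19 → Accepted. (channel=1, power=4, band=beta) → channel = 1 → Rejected. (channel=18, power=15, band=gamma) → channel = 18 → Accepted.

Accepted, Accepted, Rejected, Accepted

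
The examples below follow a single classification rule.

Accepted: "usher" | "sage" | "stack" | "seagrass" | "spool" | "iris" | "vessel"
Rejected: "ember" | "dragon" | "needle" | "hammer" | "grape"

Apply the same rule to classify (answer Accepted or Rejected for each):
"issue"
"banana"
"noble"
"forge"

Accepted, Rejected, Rejected, Rejected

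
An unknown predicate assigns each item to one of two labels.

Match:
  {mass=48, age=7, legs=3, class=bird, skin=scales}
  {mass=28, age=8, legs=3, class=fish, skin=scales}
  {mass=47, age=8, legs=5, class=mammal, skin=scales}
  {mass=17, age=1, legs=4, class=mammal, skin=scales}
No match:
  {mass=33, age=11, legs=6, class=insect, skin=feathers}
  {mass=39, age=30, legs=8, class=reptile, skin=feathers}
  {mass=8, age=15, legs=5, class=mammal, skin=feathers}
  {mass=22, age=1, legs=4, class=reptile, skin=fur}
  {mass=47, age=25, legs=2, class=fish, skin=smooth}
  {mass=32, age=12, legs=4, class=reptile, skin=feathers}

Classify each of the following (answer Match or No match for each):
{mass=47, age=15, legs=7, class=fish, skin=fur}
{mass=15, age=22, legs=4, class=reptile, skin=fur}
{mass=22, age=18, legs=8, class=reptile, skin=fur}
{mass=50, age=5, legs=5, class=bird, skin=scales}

No match, No match, No match, Match

'Match' ⟺ skin is scales.
{mass=47, age=15, legs=7, class=fish, skin=fur} → skin is fur → No match.
{mass=15, age=22, legs=4, class=reptile, skin=fur} → skin is fur → No match.
{mass=22, age=18, legs=8, class=reptile, skin=fur} → skin is fur → No match.
{mass=50, age=5, legs=5, class=bird, skin=scales} → skin is scales → Match.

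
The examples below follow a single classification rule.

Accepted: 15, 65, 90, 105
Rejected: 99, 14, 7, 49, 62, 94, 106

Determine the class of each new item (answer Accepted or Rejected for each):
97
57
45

A rule that fits every label: multiple of 5 — true of each 'Accepted' example, false of each 'Rejected' one.
97: 97 = 5·19 + 2, does not satisfy this → Rejected.
57: 57 = 5·11 + 2, does not satisfy this → Rejected.
45: 45 = 5·9, fits → Accepted.

Rejected, Rejected, Accepted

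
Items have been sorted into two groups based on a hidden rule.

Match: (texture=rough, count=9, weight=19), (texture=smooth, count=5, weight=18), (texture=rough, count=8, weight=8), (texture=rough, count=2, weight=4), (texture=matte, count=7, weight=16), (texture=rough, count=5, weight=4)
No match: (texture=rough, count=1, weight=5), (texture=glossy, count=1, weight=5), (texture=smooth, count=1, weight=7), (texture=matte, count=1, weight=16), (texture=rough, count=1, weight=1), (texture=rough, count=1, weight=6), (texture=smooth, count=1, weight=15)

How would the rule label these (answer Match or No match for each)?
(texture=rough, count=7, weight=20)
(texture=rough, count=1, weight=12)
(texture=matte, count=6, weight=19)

One predicate separates the groups cleanly: count ≥ 2.
Match: (texture=rough, count=7, weight=20), since count = 7. No match: (texture=rough, count=1, weight=12), since count = 1. Match: (texture=matte, count=6, weight=19), since count = 6.

Match, No match, Match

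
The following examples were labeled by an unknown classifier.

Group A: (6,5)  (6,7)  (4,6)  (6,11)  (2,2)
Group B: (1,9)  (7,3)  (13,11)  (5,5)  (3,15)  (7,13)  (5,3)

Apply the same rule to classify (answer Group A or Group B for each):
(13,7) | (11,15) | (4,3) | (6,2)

Group B, Group B, Group A, Group A

'Group A' ⟺ first is even.
Group B: (13,7), since first 13. Group B: (11,15), since first 11. Group A: (4,3), since first 4. Group A: (6,2), since first 6.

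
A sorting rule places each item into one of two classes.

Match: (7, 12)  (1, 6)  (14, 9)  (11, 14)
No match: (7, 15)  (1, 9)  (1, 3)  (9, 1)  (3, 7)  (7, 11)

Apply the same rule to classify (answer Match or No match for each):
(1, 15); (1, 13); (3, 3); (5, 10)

No match, No match, No match, Match

All 'Match' examples share one property — sum is odd — and every 'No match' example lacks it.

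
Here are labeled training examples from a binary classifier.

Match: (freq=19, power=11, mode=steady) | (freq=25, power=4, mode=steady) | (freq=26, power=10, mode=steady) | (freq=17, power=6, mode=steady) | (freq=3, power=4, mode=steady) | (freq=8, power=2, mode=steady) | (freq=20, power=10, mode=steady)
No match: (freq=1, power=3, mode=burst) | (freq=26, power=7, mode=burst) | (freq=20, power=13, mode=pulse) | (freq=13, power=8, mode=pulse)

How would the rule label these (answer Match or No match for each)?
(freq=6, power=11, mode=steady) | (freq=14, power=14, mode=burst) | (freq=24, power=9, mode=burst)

Match, No match, No match

All 'Match' examples share one property — mode is steady — and every 'No match' example lacks it.
(freq=6, power=11, mode=steady): Match (mode is steady). (freq=14, power=14, mode=burst): No match (mode is burst). (freq=24, power=9, mode=burst): No match (mode is burst).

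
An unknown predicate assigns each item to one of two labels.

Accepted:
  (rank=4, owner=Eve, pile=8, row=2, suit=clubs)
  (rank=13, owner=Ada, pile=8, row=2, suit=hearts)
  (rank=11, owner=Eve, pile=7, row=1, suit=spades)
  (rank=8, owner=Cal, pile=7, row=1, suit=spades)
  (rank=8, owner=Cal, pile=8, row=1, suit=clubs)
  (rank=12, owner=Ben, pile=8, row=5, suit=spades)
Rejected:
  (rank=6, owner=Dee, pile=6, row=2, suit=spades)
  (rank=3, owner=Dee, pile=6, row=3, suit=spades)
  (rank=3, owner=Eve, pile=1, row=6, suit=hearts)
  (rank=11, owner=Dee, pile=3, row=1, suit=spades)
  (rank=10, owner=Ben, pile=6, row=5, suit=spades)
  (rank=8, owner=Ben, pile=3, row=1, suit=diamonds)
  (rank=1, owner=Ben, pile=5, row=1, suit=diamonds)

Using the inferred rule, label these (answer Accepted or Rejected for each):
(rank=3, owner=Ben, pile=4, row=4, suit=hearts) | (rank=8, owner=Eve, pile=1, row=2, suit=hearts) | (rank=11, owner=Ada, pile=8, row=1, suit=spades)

Rejected, Rejected, Accepted

The rule appears to be: pile ≥ 7.
(rank=3, owner=Ben, pile=4, row=4, suit=hearts): pile = 4 — doesn't match, so Rejected. (rank=8, owner=Eve, pile=1, row=2, suit=hearts): pile = 1 — doesn't match, so Rejected. (rank=11, owner=Ada, pile=8, row=1, suit=spades): pile = 8 — meets the rule, so Accepted.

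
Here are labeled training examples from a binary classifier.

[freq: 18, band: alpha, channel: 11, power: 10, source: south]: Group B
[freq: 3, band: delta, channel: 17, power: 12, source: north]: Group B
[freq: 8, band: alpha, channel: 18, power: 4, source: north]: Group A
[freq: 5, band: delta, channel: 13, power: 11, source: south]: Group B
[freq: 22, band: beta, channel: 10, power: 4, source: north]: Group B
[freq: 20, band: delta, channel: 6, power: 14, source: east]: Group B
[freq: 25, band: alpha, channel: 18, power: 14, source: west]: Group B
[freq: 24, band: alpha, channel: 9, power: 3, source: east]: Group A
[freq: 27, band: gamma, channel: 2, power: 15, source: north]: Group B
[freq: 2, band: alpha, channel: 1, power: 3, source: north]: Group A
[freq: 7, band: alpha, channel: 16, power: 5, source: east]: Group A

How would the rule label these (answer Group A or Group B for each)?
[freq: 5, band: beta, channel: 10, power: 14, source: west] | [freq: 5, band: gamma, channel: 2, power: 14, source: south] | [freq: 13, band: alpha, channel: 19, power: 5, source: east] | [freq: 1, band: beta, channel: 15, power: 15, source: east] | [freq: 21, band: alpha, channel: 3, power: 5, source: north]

Group B, Group B, Group A, Group B, Group A

A rule that fits every label: band is alpha AND power ≤ 5 — true of each 'Group A' example, false of each 'Group B' one.
[freq: 5, band: beta, channel: 10, power: 14, source: west]: Group B (band is beta, power = 14). [freq: 5, band: gamma, channel: 2, power: 14, source: south]: Group B (band is gamma, power = 14). [freq: 13, band: alpha, channel: 19, power: 5, source: east]: Group A (band is alpha, power = 5). [freq: 1, band: beta, channel: 15, power: 15, source: east]: Group B (band is beta, power = 15). [freq: 21, band: alpha, channel: 3, power: 5, source: north]: Group A (band is alpha, power = 5).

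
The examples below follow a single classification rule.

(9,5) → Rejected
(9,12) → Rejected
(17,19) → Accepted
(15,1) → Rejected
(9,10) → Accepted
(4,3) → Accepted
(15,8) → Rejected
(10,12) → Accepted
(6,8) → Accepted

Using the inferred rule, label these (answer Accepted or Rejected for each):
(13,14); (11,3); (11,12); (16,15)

Accepted, Rejected, Accepted, Accepted

The rule appears to be: |first − second| ≤ 2.
(13,14) — |13−14| = 1, hence Accepted.
(11,3) — |11−3| = 8, hence Rejected.
(11,12) — |11−12| = 1, hence Accepted.
(16,15) — |16−15| = 1, hence Accepted.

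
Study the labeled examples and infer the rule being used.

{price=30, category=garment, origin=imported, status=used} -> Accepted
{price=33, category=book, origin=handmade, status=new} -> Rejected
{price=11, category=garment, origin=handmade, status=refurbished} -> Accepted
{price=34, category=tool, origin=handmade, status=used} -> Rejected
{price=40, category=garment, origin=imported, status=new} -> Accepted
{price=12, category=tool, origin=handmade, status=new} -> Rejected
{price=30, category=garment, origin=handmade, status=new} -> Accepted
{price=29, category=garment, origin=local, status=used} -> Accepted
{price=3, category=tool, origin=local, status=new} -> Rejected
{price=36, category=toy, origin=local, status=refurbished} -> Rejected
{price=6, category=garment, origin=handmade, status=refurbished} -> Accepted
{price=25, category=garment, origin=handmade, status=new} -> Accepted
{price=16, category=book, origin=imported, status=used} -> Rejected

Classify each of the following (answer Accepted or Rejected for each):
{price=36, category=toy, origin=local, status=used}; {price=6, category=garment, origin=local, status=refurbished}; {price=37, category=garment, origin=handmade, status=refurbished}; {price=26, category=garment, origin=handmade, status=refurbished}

Rejected, Accepted, Accepted, Accepted

Looking at the examples, the only property every 'Accepted' case has and every 'Rejected' case lacks is: category is garment.
Rejected: {price=36, category=toy, origin=local, status=used}, since category is toy. Accepted: {price=6, category=garment, origin=local, status=refurbished}, since category is garment. Accepted: {price=37, category=garment, origin=handmade, status=refurbished}, since category is garment. Accepted: {price=26, category=garment, origin=handmade, status=refurbished}, since category is garment.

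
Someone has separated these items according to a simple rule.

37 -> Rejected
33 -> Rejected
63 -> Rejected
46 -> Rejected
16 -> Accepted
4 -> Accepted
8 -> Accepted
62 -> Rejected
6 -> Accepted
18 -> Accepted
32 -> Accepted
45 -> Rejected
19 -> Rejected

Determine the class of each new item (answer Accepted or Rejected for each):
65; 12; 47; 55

Rejected, Accepted, Rejected, Rejected

The simplest hypothesis consistent with all the labels is: even AND at most 32.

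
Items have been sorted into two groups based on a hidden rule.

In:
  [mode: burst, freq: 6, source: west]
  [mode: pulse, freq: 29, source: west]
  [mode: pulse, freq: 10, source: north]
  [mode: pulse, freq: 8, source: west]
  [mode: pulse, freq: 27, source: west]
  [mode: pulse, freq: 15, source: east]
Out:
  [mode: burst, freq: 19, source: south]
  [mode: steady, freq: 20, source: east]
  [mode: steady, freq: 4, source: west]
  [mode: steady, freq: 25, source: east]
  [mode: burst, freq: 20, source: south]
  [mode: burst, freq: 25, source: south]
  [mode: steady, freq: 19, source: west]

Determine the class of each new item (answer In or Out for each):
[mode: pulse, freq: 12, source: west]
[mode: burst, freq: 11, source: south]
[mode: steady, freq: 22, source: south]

In, Out, Out

A rule that fits every label: mode is pulse OR freq = 6 — true of each 'In' example, false of each 'Out' one.
[mode: pulse, freq: 12, source: west] — mode is pulse, freq = 12, hence In.
[mode: burst, freq: 11, source: south] — mode is burst, freq = 11, hence Out.
[mode: steady, freq: 22, source: south] — mode is steady, freq = 22, hence Out.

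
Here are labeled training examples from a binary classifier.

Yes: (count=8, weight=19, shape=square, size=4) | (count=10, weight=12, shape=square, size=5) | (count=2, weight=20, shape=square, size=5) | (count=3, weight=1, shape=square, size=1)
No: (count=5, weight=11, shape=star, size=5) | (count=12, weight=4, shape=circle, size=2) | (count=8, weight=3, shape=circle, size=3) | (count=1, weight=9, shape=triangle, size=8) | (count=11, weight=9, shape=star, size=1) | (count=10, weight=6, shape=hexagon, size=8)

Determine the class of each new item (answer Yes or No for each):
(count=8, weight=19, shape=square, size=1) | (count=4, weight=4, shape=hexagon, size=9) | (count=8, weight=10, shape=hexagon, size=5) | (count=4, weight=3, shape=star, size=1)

Yes, No, No, No

One predicate separates the groups cleanly: shape is square.
(count=8, weight=19, shape=square, size=1): Yes (shape is square).
(count=4, weight=4, shape=hexagon, size=9): No (shape is hexagon).
(count=8, weight=10, shape=hexagon, size=5): No (shape is hexagon).
(count=4, weight=3, shape=star, size=1): No (shape is star).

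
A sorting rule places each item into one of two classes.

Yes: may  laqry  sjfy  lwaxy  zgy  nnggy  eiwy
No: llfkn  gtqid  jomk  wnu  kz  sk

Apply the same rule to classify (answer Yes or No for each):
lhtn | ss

No, No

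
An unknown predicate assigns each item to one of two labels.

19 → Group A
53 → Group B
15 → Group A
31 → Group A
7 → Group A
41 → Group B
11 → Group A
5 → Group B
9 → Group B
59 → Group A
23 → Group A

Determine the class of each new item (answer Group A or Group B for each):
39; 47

Group A, Group A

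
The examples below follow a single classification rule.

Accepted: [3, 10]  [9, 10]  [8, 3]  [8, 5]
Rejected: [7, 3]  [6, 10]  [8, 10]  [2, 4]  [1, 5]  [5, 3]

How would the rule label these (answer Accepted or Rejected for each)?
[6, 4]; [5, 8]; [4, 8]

Rule: sum is odd. This holds for each 'Accepted' example and fails for each 'Rejected' one.
[6, 4] → 6+4 = 10 → Rejected. [5, 8] → 5+8 = 13 → Accepted. [4, 8] → 4+8 = 12 → Rejected.

Rejected, Accepted, Rejected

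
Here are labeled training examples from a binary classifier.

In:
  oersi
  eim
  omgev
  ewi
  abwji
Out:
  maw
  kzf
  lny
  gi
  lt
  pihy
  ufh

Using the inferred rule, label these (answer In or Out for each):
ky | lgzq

Rule: has ≥ 2 vowels. This holds for each 'In' example and fails for each 'Out' one.
ky: 0 vowels — lacks this property, so Out. lgzq: 0 vowels — lacks this property, so Out.

Out, Out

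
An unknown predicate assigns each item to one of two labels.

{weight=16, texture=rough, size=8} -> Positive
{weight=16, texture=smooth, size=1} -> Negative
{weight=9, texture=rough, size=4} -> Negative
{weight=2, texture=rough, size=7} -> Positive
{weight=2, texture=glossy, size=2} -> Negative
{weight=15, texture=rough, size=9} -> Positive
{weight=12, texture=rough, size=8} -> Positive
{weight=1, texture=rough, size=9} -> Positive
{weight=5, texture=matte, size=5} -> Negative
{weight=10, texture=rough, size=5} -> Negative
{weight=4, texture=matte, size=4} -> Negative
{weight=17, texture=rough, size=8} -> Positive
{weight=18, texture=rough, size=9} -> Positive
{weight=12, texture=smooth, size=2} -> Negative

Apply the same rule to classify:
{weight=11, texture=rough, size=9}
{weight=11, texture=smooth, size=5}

Positive, Negative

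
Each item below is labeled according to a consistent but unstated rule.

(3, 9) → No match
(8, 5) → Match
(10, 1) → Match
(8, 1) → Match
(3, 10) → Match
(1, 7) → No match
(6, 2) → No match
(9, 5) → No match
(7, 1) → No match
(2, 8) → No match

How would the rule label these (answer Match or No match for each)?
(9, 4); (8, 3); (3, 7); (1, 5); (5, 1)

A rule that fits every label: sum is odd — true of each 'Match' example, false of each 'No match' one.
(9, 4): 9+4 = 13 — satisfies this, so Match.
(8, 3): 8+3 = 11 — satisfies this, so Match.
(3, 7): 3+7 = 10 — does not fit, so No match.
(1, 5): 1+5 = 6 — does not fit, so No match.
(5, 1): 5+1 = 6 — does not fit, so No match.

Match, Match, No match, No match, No match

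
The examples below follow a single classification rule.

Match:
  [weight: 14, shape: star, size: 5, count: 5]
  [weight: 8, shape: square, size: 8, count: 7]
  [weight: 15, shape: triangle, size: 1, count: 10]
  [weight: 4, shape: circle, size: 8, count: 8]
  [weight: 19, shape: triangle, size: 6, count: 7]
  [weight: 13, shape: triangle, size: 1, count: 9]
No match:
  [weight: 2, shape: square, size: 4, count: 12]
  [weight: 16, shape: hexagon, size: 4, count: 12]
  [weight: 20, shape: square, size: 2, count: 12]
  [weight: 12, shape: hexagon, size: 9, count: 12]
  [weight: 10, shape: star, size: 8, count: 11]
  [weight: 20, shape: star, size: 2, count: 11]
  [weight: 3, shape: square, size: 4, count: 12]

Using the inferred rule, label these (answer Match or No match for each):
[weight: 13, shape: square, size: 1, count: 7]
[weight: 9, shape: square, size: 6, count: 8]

Every 'Match' example satisfies: count ≤ 10. None of the 'No match' examples do.
[weight: 13, shape: square, size: 1, count: 7]: count = 7, fits → Match. [weight: 9, shape: square, size: 6, count: 8]: count = 8, fits → Match.

Match, Match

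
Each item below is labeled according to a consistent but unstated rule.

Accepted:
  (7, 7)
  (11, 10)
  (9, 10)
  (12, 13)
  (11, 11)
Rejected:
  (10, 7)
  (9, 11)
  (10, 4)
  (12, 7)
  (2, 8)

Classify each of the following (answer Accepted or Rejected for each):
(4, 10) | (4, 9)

'Accepted' ⟺ |first − second| ≤ 1.
(4, 10): Rejected (|4−10| = 6).
(4, 9): Rejected (|4−9| = 5).

Rejected, Rejected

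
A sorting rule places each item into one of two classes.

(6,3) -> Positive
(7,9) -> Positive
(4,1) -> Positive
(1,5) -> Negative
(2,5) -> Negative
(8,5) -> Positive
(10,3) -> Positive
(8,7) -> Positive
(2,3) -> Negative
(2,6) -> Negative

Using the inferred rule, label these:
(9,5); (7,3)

Positive, Positive

All 'Positive' examples share one property — first ≥ 3 — and every 'Negative' example lacks it.
(9,5) — first 9, hence Positive. (7,3) — first 7, hence Positive.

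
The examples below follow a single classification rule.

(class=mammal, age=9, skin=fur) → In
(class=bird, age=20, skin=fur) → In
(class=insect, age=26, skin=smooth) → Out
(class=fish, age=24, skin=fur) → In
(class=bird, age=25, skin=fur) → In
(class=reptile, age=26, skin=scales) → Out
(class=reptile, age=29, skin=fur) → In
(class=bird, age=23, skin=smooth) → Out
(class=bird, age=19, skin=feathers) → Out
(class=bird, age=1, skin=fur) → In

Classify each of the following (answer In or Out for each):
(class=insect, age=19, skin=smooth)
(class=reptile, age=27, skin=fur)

The pattern is that an item is 'In' exactly when: skin is fur.

Out, In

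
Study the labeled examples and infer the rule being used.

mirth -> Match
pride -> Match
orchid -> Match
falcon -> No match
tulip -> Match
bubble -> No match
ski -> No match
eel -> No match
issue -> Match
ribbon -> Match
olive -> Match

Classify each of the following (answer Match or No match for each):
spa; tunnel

All 'Match' examples share one property — length ≥ 5 AND contains 'i' — and every 'No match' example lacks it.
spa → length 3, no 'i' → No match.
tunnel → length 6, no 'i' → No match.

No match, No match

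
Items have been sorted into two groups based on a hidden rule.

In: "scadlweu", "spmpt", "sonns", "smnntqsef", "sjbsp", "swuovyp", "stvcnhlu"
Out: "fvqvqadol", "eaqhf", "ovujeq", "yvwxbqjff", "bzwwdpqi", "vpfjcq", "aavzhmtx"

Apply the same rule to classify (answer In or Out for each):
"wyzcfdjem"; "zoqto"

The distinguishing property — contains 's' — holds for all the 'In' cases and none of the 'Out' cases.
"wyzcfdjem" — no 's', hence Out. "zoqto" — no 's', hence Out.

Out, Out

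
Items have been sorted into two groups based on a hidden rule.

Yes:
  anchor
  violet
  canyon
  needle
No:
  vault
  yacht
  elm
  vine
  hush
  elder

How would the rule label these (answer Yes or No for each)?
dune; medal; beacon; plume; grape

No, No, Yes, No, No

One predicate separates the groups cleanly: length 6.
dune: length 4, does not satisfy this → No. medal: length 5, does not satisfy this → No. beacon: length 6, meets the rule → Yes. plume: length 5, does not satisfy this → No. grape: length 5, does not satisfy this → No.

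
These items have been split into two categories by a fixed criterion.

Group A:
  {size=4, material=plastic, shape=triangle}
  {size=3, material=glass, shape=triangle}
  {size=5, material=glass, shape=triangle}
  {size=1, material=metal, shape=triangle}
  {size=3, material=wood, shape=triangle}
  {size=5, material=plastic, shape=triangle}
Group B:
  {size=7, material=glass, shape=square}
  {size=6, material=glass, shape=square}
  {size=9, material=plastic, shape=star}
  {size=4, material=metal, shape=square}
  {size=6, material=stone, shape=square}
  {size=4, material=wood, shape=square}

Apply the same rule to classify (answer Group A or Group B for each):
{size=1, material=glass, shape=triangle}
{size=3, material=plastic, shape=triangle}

The classifier is using: shape is triangle.
{size=1, material=glass, shape=triangle}: shape is triangle — meets the rule, so Group A.
{size=3, material=plastic, shape=triangle}: shape is triangle — meets the rule, so Group A.

Group A, Group A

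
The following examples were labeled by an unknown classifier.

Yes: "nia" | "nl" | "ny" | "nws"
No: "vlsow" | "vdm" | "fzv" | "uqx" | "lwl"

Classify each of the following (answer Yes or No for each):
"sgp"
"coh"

The rule appears to be: contains 'n'.
"sgp": No (no 'n'). "coh": No (no 'n').

No, No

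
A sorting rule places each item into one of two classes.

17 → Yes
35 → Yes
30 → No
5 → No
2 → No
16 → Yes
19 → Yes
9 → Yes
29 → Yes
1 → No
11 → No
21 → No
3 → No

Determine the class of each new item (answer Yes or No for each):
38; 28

The pattern is that an item is 'Yes' exactly when: digit sum ≥ 6.
38: digit sum 3+8 = 11, checks out → Yes. 28: digit sum 2+8 = 10, checks out → Yes.

Yes, Yes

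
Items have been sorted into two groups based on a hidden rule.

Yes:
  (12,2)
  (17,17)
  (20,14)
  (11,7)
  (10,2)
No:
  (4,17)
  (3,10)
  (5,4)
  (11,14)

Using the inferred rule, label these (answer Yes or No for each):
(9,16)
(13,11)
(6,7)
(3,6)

Checking candidate rules against both groups, what survives is: sum is even.

No, Yes, No, No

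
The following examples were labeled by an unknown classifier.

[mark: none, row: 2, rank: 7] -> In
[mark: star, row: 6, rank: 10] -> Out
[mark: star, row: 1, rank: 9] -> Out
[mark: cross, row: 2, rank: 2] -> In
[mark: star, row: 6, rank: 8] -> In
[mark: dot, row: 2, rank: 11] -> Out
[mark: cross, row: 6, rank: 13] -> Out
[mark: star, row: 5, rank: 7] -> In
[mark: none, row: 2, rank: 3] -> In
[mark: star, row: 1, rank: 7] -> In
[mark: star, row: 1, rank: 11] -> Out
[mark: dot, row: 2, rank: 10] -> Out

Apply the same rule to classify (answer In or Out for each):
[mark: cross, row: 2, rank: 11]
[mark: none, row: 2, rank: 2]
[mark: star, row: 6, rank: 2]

Every 'In' example satisfies: rank ≤ 8. None of the 'Out' examples do.
[mark: cross, row: 2, rank: 11]: Out (rank = 11).
[mark: none, row: 2, rank: 2]: In (rank = 2).
[mark: star, row: 6, rank: 2]: In (rank = 2).

Out, In, In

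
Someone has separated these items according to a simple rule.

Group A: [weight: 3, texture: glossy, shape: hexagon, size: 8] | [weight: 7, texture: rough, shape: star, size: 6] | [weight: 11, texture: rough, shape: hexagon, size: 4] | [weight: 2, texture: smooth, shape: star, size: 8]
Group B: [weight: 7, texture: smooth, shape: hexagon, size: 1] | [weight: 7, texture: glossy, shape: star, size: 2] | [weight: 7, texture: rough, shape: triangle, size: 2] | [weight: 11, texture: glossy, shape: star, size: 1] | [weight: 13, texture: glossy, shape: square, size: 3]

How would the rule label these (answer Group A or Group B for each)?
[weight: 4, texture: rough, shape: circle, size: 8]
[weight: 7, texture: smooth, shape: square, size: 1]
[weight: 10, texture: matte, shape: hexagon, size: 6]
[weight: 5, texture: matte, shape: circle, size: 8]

All 'Group A' examples share one property — size ≥ 4 — and every 'Group B' example lacks it.

Group A, Group B, Group A, Group A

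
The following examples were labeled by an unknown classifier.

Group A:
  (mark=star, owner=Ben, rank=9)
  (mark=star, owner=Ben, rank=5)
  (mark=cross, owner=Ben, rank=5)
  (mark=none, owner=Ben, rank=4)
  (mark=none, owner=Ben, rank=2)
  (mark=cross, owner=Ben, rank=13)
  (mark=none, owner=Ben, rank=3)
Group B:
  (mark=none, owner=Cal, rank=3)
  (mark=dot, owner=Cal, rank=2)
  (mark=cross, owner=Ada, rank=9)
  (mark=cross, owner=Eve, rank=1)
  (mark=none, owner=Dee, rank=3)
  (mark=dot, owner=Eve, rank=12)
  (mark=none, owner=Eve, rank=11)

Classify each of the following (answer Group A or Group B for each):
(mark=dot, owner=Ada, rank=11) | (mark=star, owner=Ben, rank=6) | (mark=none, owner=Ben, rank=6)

Every 'Group A' example satisfies: owner is Ben. None of the 'Group B' examples do.
Group B: (mark=dot, owner=Ada, rank=11), since owner is Ada.
Group A: (mark=star, owner=Ben, rank=6), since owner is Ben.
Group A: (mark=none, owner=Ben, rank=6), since owner is Ben.

Group B, Group A, Group A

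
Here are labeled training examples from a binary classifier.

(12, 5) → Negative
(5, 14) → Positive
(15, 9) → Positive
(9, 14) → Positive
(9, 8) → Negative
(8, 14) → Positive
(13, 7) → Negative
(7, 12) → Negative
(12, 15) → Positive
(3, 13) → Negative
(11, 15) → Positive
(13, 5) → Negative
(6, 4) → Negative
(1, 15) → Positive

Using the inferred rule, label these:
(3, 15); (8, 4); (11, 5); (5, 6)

The classifier is using: max ≥ 14.
(3, 15): max 15 — passes, so Positive. (8, 4): max 8 — doesn't match, so Negative. (11, 5): max 11 — doesn't match, so Negative. (5, 6): max 6 — doesn't match, so Negative.

Positive, Negative, Negative, Negative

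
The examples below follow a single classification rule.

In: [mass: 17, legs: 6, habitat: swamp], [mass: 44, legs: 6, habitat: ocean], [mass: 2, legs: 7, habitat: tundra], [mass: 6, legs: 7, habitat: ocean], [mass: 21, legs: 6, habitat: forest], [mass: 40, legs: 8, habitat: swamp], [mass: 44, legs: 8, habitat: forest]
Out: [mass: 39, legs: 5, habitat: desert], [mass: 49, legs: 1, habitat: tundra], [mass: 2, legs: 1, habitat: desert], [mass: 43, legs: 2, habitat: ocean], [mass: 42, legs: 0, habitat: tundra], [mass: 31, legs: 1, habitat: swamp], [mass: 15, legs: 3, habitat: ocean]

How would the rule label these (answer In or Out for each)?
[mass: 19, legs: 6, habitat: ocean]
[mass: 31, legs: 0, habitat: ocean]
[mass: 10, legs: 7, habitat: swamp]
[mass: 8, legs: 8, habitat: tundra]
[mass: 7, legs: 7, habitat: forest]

The distinguishing property — legs ≥ 6 — holds for all the 'In' cases and none of the 'Out' cases.

In, Out, In, In, In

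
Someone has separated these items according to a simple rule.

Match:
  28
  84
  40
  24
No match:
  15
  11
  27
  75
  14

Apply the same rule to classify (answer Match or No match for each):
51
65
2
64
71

Every 'Match' example satisfies: multiple of 4. None of the 'No match' examples do.

No match, No match, No match, Match, No match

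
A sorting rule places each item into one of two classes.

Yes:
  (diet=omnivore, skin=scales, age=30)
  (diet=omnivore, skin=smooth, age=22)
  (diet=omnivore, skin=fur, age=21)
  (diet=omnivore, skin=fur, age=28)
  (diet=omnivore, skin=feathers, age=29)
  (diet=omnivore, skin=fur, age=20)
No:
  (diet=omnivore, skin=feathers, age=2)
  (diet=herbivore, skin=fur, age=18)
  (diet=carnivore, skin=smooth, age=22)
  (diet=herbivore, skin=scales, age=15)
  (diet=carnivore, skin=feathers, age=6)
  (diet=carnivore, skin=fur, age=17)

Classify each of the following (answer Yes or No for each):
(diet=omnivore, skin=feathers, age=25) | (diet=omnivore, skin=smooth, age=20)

The distinguishing property — diet is omnivore AND age ≥ 6 — holds for all the 'Yes' cases and none of the 'No' cases.
(diet=omnivore, skin=feathers, age=25): Yes (diet is omnivore, age = 25). (diet=omnivore, skin=smooth, age=20): Yes (diet is omnivore, age = 20).

Yes, Yes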